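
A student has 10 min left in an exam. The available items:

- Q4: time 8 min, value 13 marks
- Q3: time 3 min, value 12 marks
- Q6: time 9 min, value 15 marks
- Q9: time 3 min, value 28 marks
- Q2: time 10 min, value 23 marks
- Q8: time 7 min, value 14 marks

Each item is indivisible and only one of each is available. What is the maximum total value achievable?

42 marks

Check high-value combinations within 10 min:
- Q9+Q8: time 3+7=10, value 28+14=42
- Q3+Q9: time 3+3=6, value 12+28=40
- Q9: time 3, value 28
- Q3+Q8: time 3+7=10, value 12+14=26
Best: 42 marks.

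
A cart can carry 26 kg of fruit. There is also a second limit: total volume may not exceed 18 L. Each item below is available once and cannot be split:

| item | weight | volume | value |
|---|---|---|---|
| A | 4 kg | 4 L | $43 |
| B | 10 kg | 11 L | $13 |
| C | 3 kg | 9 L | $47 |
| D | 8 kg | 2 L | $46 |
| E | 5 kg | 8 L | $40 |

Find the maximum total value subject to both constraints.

$136

Feasible sets respecting both limits:
- A+C+D: weight 15, volume 15, value 136
- A+D+E: weight 17, volume 14, value 129
- A+B+D: weight 22, volume 17, value 102
- C+D: weight 11, volume 11, value 93
Best: $136.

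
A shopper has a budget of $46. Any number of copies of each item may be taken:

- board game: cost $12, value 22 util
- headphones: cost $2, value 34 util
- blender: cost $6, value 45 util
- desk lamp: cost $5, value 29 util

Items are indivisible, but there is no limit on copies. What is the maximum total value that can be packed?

782 util

Best value-per-unit is headphones at 34/2, and filling with it alone uses cost 23×2=46. No mix of the others beats 23×34 = 782.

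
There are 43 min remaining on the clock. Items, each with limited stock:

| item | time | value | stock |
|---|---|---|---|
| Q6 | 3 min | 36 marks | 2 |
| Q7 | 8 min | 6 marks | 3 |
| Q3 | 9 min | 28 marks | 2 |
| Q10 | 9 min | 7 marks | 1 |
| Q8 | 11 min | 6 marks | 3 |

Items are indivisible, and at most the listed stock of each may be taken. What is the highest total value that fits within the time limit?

Top feasible selections:
- 2×Q6 + 1×Q7 + 2×Q3 + 1×Q10: time 41, value 141
- 2×Q6 + 2×Q7 + 2×Q3: time 40, value 140
- 2×Q6 + 1×Q7 + 2×Q3 + 1×Q8: time 43, value 140
- 2×Q6 + 2×Q3 + 1×Q10: time 33, value 135
Best: 141 marks.

141 marks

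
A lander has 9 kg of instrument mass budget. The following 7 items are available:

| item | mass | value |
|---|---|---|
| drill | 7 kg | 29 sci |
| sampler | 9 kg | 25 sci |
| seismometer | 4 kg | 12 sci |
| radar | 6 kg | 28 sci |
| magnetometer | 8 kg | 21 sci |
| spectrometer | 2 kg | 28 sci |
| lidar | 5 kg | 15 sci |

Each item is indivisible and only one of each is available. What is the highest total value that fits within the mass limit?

57 sci

Check high-value combinations within 9 kg:
- drill+spectrometer: mass 7+2=9, value 29+28=57
- radar+spectrometer: mass 6+2=8, value 28+28=56
- spectrometer+lidar: mass 2+5=7, value 28+15=43
- seismometer+spectrometer: mass 4+2=6, value 12+28=40
Best: 57 sci.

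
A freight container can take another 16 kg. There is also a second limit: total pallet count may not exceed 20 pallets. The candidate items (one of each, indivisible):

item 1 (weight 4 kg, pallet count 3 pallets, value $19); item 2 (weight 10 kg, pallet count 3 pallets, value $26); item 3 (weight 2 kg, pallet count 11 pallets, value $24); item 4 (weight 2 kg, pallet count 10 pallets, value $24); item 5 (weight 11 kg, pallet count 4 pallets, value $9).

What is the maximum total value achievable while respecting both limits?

Feasible sets respecting both limits:
- item 1+item 2+item 3: weight 16, pallet count 17, value 69
- item 1+item 2+item 4: weight 16, pallet count 16, value 69
- item 2+item 3: weight 12, pallet count 14, value 50
- item 2+item 4: weight 12, pallet count 13, value 50
Best: $69.

$69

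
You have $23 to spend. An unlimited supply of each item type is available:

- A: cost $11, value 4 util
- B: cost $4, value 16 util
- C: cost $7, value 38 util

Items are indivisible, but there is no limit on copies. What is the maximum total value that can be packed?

114 util

Best value-per-unit is C at 38/7, and filling with it alone uses cost 3×7=21. No mix of the others beats 3×38 = 114.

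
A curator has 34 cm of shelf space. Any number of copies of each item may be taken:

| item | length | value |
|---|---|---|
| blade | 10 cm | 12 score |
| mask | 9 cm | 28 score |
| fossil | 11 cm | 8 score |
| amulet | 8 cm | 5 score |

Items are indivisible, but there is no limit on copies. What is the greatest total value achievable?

84 score

Best value-per-unit is mask at 28/9, and filling with it alone uses length 3×9=27. No mix of the others beats 3×28 = 84.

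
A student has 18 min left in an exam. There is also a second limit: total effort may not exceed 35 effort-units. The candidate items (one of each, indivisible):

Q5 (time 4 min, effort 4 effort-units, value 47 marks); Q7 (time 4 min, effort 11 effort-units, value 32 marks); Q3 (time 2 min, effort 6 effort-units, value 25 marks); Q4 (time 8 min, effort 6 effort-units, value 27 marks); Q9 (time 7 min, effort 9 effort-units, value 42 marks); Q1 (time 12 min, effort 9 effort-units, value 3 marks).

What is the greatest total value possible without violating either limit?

146 marks

Feasible sets respecting both limits:
- Q5+Q7+Q3+Q9: time 17, effort 30, value 146
- Q5+Q7+Q3+Q4: time 18, effort 27, value 131
- Q5+Q7+Q9: time 15, effort 24, value 121
- Q5+Q3+Q9: time 13, effort 19, value 114
Best: 146 marks.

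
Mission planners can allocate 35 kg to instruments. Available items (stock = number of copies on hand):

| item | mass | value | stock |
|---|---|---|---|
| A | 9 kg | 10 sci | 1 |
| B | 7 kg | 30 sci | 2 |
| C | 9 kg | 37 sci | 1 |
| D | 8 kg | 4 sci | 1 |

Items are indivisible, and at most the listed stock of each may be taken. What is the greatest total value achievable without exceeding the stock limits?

Top feasible selections:
- 1×A + 2×B + 1×C: mass 32, value 107
- 2×B + 1×C + 1×D: mass 31, value 101
- 2×B + 1×C: mass 23, value 97
- 1×A + 1×B + 1×C + 1×D: mass 33, value 81
Best: 107 sci.

107 sci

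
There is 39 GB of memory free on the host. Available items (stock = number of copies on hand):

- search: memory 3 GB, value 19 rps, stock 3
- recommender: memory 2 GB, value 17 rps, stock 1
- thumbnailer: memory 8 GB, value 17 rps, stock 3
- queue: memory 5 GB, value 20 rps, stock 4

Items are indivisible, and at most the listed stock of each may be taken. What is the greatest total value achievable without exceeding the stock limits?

Best selections within memory 39 and stock limits:
- 3×search + 1×recommender + 1×thumbnailer + 4×queue: memory 39, value 171
- 3×search + 1×recommender + 4×queue: memory 31, value 154
- 3×search + 1×thumbnailer + 4×queue: memory 37, value 154
Best: 171 rps.

171 rps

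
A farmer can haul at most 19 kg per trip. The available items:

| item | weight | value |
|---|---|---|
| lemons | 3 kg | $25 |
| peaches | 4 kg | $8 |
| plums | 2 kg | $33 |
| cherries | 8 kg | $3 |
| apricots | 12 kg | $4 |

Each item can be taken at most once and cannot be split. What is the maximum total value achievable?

Check high-value combinations within 19 kg:
- lemons+peaches+plums+cherries: weight 3+4+2+8=17, value 25+8+33+3=69
- lemons+peaches+plums: weight 3+4+2=9, value 25+8+33=66
- lemons+plums+apricots: weight 3+2+12=17, value 25+33+4=62
Best: $69.

$69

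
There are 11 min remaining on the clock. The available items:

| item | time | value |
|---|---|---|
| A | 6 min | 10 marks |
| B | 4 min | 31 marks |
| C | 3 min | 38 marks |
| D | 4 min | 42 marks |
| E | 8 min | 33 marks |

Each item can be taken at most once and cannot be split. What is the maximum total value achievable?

This is a 0/1 knapsack; check combinations near the capacity.
- B+C+D: time 4+3+4=11, value 31+38+42=111
- C+D: time 3+4=7, value 38+42=80
- B+D: time 4+4=8, value 31+42=73
- C+E: time 3+8=11, value 38+33=71
Best: 111 marks.

111 marks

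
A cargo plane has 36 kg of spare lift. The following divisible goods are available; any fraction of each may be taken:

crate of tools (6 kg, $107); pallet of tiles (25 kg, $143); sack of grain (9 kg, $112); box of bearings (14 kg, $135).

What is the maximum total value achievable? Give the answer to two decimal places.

Take in order of value per unit:
- crate of tools (107/6 per unit): all 6 → value 107, running total 107.00
- sack of grain (112/9 per unit): all 9 → value 112, running total 219.00
- box of bearings (135/14 per unit): all 14 → value 135, running total 354.00
- pallet of tiles (143/25 per unit): 7 of 25 → value 7×143/25 = 40.0400, running total 394.04
Total 394.04.

394.04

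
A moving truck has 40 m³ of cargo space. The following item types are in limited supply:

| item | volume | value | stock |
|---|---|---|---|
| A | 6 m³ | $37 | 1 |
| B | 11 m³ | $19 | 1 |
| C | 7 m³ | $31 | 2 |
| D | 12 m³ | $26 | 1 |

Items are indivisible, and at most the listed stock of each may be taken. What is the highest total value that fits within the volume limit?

Top feasible selections:
- 1×A + 2×C + 1×D: volume 32, value 125
- 1×A + 1×B + 2×C: volume 31, value 118
- 1×A + 1×B + 1×C + 1×D: volume 36, value 113
Best: $125.

$125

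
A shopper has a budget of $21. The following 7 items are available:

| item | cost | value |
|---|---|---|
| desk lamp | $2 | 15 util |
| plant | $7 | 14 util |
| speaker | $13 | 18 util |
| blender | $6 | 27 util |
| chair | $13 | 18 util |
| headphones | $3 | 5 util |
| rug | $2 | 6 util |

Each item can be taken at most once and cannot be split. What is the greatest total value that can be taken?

67 util

Check high-value combinations within $21:
- desk lamp+plant+blender+headphones+rug: cost 2+7+6+3+2=20, value 15+14+27+5+6=67
- desk lamp+plant+blender+rug: cost 2+7+6+2=17, value 15+14+27+6=62
- desk lamp+plant+blender+headphones: cost 2+7+6+3=18, value 15+14+27+5=61
- desk lamp+speaker+blender: cost 2+13+6=21, value 15+18+27=60
- desk lamp+blender+chair: cost 2+6+13=21, value 15+27+18=60
Best: 67 util.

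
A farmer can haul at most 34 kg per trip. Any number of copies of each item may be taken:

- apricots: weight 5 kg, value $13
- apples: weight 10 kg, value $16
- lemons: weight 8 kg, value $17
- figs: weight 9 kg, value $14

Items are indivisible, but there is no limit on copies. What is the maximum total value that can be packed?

Best value-per-unit is apricots at 13/5; filling with it alone gives 6×13 = 78.
Optimal mix: 5×apricots + 1×lemons → weight 33, value 82.

$82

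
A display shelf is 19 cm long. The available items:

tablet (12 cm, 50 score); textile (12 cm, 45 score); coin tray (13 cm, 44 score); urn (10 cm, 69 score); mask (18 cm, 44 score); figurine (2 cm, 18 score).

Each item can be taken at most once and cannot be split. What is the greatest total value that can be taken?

87 score

Check high-value combinations within 19 cm:
- urn+figurine: length 10+2=12, value 69+18=87
- urn: length 10, value 69
- tablet+figurine: length 12+2=14, value 50+18=68
- textile+figurine: length 12+2=14, value 45+18=63
Best: 87 score.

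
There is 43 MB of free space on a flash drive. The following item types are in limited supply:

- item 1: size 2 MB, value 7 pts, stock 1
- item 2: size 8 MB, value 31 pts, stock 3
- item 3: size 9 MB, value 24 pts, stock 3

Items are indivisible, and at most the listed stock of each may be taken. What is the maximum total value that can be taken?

141 pts

Best selections within size 43 and stock limits:
- 3×item 2 + 2×item 3: size 42, value 141
- 2×item 2 + 3×item 3: size 43, value 134
Best: 141 pts.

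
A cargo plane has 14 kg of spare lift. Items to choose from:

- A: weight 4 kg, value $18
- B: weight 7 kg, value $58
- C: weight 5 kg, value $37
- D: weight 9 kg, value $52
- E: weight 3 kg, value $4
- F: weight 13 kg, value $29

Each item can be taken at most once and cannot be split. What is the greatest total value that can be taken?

$95

Check high-value combinations within 14 kg:
- B+C: weight 7+5=12, value 58+37=95
- C+D: weight 5+9=14, value 37+52=89
- A+B+E: weight 4+7+3=14, value 18+58+4=80
- A+B: weight 4+7=11, value 18+58=76
Best: $95.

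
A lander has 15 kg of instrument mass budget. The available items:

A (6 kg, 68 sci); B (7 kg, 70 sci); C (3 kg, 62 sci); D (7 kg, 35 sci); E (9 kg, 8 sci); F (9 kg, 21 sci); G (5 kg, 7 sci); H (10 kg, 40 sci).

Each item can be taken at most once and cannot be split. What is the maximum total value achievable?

Check high-value combinations within 15 kg:
- B+C+G: mass 7+3+5=15, value 70+62+7=139
- A+B: mass 6+7=13, value 68+70=138
- A+C+G: mass 6+3+5=14, value 68+62+7=137
- B+C: mass 7+3=10, value 70+62=132
- A+C: mass 6+3=9, value 68+62=130
Best: 139 sci.

139 sci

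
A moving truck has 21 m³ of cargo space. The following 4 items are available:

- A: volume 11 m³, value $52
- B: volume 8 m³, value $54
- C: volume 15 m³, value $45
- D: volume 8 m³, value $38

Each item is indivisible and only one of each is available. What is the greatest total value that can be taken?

$106

This is a 0/1 knapsack; check combinations near the capacity.
- A+B: volume 11+8=19, value 52+54=106
- B+D: volume 8+8=16, value 54+38=92
- A+D: volume 11+8=19, value 52+38=90
Best: $106.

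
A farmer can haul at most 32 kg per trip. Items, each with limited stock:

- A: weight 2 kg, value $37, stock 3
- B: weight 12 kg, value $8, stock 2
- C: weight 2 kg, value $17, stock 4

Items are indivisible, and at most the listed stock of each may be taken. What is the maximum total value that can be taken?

Top feasible selections:
- 3×A + 1×B + 4×C: weight 26, value 187
- 3×A + 4×C: weight 14, value 179
- 3×A + 1×B + 3×C: weight 24, value 170
Best: $187.

$187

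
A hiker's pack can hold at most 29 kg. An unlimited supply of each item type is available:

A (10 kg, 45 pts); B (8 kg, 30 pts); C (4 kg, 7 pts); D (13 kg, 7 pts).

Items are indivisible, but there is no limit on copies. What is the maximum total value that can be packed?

Best value-per-unit is A at 45/10; filling with it alone gives 2×45 = 90.
Optimal mix: 2×A + 1×B → weight 28, value 120.

120 pts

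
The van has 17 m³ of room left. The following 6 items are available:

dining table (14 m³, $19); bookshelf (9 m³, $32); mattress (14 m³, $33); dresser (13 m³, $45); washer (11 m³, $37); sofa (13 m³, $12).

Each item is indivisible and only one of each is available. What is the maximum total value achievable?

$45

Check high-value combinations within 17 m³:
- dresser: volume 13, value 45
- washer: volume 11, value 37
- mattress: volume 14, value 33
- bookshelf: volume 9, value 32
- dining table: volume 14, value 19
Best: $45.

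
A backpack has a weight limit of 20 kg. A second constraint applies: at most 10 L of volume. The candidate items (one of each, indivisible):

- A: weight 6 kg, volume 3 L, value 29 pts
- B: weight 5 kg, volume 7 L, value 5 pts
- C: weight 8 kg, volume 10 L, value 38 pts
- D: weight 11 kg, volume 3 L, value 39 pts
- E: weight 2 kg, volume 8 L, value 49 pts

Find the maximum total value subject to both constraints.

Feasible sets respecting both limits:
- A+D: weight 17, volume 6, value 68
- E: weight 2, volume 8, value 49
- B+D: weight 16, volume 10, value 44
- D: weight 11, volume 3, value 39
Best: 68 pts.

68 pts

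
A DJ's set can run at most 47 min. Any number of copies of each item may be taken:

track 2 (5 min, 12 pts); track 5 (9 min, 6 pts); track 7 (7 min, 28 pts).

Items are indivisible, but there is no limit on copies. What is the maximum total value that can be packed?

Best value-per-unit is track 7 at 28/7; filling with it alone gives 6×28 = 168.
Optimal mix: 1×track 2 + 6×track 7 → duration 47, value 180.

180 pts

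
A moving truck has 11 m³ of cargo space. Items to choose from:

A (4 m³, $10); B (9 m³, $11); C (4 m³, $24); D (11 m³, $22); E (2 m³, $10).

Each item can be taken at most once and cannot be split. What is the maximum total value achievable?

This is a 0/1 knapsack; check combinations near the capacity.
- A+C+E: volume 4+4+2=10, value 10+24+10=44
- C+E: volume 4+2=6, value 24+10=34
- A+C: volume 4+4=8, value 10+24=34
- C: volume 4, value 24
Best: $44.

$44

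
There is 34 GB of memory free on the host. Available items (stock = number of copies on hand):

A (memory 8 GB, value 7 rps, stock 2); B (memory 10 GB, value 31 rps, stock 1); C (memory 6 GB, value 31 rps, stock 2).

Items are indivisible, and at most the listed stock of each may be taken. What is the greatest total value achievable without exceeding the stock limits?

Best selections within memory 34 and stock limits:
- 1×A + 1×B + 2×C: memory 30, value 100
- 1×B + 2×C: memory 22, value 93
Best: 100 rps.

100 rps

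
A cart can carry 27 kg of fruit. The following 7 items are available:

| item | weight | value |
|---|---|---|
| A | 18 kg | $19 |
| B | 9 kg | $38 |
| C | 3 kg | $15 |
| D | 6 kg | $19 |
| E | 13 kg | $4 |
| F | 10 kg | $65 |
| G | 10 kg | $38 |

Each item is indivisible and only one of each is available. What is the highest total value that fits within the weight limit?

$122

This is a 0/1 knapsack; check combinations near the capacity.
- B+D+F: weight 9+6+10=25, value 38+19+65=122
- D+F+G: weight 6+10+10=26, value 19+65+38=122
- B+C+F: weight 9+3+10=22, value 38+15+65=118
- C+F+G: weight 3+10+10=23, value 15+65+38=118
- B+F: weight 9+10=19, value 38+65=103
Best: $122.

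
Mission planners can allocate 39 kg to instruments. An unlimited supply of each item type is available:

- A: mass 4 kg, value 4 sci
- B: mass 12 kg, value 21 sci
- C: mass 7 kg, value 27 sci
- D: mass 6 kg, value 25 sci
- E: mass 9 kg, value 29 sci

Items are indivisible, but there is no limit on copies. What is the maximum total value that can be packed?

156 sci

Best value-per-unit is D at 25/6; filling with it alone gives 6×25 = 150.
Optimal mix: 3×C + 3×D → mass 39, value 156.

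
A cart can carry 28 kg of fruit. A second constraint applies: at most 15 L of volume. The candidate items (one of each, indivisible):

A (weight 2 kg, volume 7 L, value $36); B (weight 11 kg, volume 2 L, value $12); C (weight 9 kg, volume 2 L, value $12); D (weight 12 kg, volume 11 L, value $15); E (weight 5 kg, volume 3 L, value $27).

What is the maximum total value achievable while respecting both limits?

Feasible sets respecting both limits:
- A+B+C+E: weight 27, volume 14, value 87
- A+B+E: weight 18, volume 12, value 75
- A+C+E: weight 16, volume 12, value 75
Best: $87.

$87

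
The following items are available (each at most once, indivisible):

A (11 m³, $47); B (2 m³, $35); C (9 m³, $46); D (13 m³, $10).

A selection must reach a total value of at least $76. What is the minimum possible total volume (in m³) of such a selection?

Subsets with value ≥ 76, sorted by total volume:
- B+C: volume 11, value 81
- A+B: volume 13, value 82
Minimum volume: 11 m³.

11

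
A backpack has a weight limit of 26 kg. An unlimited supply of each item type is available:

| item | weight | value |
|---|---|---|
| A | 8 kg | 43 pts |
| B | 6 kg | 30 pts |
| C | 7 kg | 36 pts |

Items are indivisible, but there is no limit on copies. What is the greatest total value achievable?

133 pts

Best value-per-unit is A at 43/8; filling with it alone gives 3×43 = 129.
Optimal mix: 1×A + 3×B → weight 26, value 133.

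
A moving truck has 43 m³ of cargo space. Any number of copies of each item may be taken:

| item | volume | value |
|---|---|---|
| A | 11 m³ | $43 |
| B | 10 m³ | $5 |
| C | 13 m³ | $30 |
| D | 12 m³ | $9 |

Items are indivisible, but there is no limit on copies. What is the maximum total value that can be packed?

Best value-per-unit is A at 43/11; filling with it alone gives 3×43 = 129.
Optimal mix: 3×A + 1×B → volume 43, value 134.

$134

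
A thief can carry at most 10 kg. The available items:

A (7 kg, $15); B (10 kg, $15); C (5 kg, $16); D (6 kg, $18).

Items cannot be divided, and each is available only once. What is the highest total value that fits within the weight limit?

This is a 0/1 knapsack; check combinations near the capacity.
- D: weight 6, value 18
- C: weight 5, value 16
- A: weight 7, value 15
Best: $18.

$18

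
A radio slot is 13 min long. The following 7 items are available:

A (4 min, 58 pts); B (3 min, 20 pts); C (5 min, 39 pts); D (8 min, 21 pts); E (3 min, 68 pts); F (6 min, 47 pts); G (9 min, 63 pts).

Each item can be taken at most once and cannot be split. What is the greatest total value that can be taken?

173 pts

Check high-value combinations within 13 min:
- A+E+F: duration 4+3+6=13, value 58+68+47=173
- A+C+E: duration 4+5+3=12, value 58+39+68=165
- A+B+E: duration 4+3+3=10, value 58+20+68=146
- B+E+F: duration 3+3+6=12, value 20+68+47=135
- E+G: duration 3+9=12, value 68+63=131
Best: 173 pts.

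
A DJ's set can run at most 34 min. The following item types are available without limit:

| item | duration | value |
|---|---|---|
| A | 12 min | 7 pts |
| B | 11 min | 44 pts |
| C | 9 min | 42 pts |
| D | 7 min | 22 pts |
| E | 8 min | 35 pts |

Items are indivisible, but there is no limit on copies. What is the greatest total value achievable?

154 pts

Best value-per-unit is C at 42/9; filling with it alone gives 3×42 = 126.
Optimal mix: 2×C + 2×E → duration 34, value 154.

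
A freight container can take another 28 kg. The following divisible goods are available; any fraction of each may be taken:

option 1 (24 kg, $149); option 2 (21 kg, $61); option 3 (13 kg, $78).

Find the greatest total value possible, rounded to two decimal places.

173.00

Take in order of value per unit:
- option 1 (149/24 per unit): all 24 → value 149, running total 149.00
- option 3 (78/13 per unit): 4 of 13 → value 4×78/13 = 24.0000, running total 173.00
Total 173.00.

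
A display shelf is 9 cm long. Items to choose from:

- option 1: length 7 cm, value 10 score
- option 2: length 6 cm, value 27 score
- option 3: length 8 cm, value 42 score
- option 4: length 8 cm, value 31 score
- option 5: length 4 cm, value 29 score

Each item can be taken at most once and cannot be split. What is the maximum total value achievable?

Check high-value combinations within 9 cm:
- option 3: length 8, value 42
- option 4: length 8, value 31
- option 5: length 4, value 29
Best: 42 score.

42 score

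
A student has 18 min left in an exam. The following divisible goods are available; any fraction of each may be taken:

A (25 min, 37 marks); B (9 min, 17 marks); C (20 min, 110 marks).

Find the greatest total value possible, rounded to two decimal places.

Take in order of value per unit:
- C (110/20 per unit): 18 of 20 → value 18×110/20 = 99.0000, running total 99.00
Total 99.00.

99.00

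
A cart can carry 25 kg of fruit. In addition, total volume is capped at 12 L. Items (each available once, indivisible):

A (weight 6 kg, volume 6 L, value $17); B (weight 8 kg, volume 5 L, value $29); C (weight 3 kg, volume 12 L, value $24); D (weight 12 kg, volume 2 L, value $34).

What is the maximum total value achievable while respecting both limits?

Feasible sets respecting both limits:
- B+D: weight 20, volume 7, value 63
- A+D: weight 18, volume 8, value 51
- A+B: weight 14, volume 11, value 46
Best: $63.

$63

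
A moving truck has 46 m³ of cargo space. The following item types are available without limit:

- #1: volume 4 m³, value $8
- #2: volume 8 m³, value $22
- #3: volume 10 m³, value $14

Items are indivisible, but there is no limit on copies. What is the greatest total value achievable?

$118

Best value-per-unit is #2 at 22/8; filling with it alone gives 5×22 = 110.
Optimal mix: 1×#1 + 5×#2 → volume 44, value 118.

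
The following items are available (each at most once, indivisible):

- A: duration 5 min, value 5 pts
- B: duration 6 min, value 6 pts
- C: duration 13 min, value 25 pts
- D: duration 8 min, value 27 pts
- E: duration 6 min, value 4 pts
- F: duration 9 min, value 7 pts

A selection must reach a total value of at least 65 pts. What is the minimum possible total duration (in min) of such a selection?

Subsets with value ≥ 65, sorted by total duration:
- B+C+D+F: duration 36, value 65
- A+B+C+D+E: duration 38, value 67
Minimum duration: 36 min.

36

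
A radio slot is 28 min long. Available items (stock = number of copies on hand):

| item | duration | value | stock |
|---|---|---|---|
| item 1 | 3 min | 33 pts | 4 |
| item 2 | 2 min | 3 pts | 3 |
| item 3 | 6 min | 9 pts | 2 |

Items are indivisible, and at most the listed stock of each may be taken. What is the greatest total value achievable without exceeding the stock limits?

156 pts

Best selections within duration 28 and stock limits:
- 4×item 1 + 2×item 2 + 2×item 3: duration 28, value 156
- 4×item 1 + 1×item 2 + 2×item 3: duration 26, value 153
- 4×item 1 + 2×item 3: duration 24, value 150
Best: 156 pts.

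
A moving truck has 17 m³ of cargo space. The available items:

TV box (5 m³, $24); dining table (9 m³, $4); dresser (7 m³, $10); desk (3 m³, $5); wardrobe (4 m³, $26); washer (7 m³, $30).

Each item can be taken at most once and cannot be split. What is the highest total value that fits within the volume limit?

$80

Check high-value combinations within 17 m³:
- TV box+wardrobe+washer: volume 5+4+7=16, value 24+26+30=80
- desk+wardrobe+washer: volume 3+4+7=14, value 5+26+30=61
- TV box+dresser+wardrobe: volume 5+7+4=16, value 24+10+26=60
- TV box+desk+washer: volume 5+3+7=15, value 24+5+30=59
- wardrobe+washer: volume 4+7=11, value 26+30=56
Best: $80.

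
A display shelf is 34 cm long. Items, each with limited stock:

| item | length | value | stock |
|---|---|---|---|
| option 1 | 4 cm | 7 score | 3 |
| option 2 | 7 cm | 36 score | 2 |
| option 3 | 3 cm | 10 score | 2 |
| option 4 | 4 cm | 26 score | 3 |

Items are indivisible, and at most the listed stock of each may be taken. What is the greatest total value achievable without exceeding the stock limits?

170 score

Top feasible selections:
- 2×option 2 + 2×option 3 + 3×option 4: length 32, value 170
- 1×option 1 + 2×option 2 + 1×option 3 + 3×option 4: length 33, value 167
- 2×option 1 + 2×option 2 + 3×option 4: length 34, value 164
Best: 170 score.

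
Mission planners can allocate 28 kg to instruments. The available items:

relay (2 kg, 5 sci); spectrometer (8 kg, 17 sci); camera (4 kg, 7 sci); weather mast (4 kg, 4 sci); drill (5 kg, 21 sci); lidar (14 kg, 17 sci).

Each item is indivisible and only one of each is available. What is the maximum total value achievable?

Check high-value combinations within 28 kg:
- spectrometer+drill+lidar: mass 8+5+14=27, value 17+21+17=55
- relay+spectrometer+camera+weather mast+drill: mass 2+8+4+4+5=23, value 5+17+7+4+21=54
- relay+spectrometer+camera+drill: mass 2+8+4+5=19, value 5+17+7+21=50
- relay+camera+drill+lidar: mass 2+4+5+14=25, value 5+7+21+17=50
- spectrometer+camera+weather mast+drill: mass 8+4+4+5=21, value 17+7+4+21=49
Best: 55 sci.

55 sci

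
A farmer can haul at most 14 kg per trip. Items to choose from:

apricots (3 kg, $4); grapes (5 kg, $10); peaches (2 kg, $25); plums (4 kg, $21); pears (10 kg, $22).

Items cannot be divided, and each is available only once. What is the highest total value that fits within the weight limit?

Check high-value combinations within 14 kg:
- apricots+grapes+peaches+plums: weight 3+5+2+4=14, value 4+10+25+21=60
- grapes+peaches+plums: weight 5+2+4=11, value 10+25+21=56
- apricots+peaches+plums: weight 3+2+4=9, value 4+25+21=50
- peaches+pears: weight 2+10=12, value 25+22=47
- peaches+plums: weight 2+4=6, value 25+21=46
Best: $60.

$60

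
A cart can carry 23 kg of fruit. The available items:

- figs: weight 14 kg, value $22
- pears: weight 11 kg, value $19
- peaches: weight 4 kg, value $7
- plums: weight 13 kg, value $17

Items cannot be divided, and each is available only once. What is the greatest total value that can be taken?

$29

Check high-value combinations within 23 kg:
- figs+peaches: weight 14+4=18, value 22+7=29
- pears+peaches: weight 11+4=15, value 19+7=26
- peaches+plums: weight 4+13=17, value 7+17=24
- figs: weight 14, value 22
- pears: weight 11, value 19
Best: $29.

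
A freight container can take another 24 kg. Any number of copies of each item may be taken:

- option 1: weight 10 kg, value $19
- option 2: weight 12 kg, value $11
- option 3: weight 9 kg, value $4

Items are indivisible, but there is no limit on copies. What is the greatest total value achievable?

$38

Best value-per-unit is option 1 at 19/10, and filling with it alone uses weight 2×10=20. No mix of the others beats 2×19 = 38.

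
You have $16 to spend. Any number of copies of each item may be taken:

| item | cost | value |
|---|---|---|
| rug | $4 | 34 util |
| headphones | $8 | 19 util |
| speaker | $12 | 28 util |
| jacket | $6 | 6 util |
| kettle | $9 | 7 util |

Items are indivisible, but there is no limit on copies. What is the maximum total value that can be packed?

136 util

Best value-per-unit is rug at 34/4, and filling with it alone uses cost 4×4=16. No mix of the others beats 4×34 = 136.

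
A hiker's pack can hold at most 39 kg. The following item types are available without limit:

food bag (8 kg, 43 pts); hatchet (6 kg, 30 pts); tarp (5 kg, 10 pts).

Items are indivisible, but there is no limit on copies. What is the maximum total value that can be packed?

Best value-per-unit is food bag at 43/8; filling with it alone gives 4×43 = 172.
Optimal mix: 4×food bag + 1×hatchet → weight 38, value 202.

202 pts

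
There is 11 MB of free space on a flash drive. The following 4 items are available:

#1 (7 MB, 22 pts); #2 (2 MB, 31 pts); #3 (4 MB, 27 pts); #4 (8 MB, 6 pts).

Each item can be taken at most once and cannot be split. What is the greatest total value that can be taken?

58 pts

Check high-value combinations within 11 MB:
- #2+#3: size 2+4=6, value 31+27=58
- #1+#2: size 7+2=9, value 22+31=53
- #1+#3: size 7+4=11, value 22+27=49
- #2+#4: size 2+8=10, value 31+6=37
Best: 58 pts.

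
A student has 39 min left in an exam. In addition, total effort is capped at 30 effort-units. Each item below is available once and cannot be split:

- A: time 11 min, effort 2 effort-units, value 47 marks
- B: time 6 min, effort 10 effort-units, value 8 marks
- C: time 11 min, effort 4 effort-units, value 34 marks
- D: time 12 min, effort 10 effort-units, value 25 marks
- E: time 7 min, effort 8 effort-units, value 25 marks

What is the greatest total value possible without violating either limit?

114 marks

Feasible sets respecting both limits:
- A+B+C+E: time 35, effort 24, value 114
- A+C+D: time 34, effort 16, value 106
- A+C+E: time 29, effort 14, value 106
- A+B+D+E: time 36, effort 30, value 105
Best: 114 marks.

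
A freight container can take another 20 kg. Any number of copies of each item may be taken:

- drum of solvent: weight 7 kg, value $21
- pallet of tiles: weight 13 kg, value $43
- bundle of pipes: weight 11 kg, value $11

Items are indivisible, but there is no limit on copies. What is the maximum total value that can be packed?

Best value-per-unit is pallet of tiles at 43/13; filling with it alone gives 1×43 = 43.
Optimal mix: 1×drum of solvent + 1×pallet of tiles → weight 20, value 64.

$64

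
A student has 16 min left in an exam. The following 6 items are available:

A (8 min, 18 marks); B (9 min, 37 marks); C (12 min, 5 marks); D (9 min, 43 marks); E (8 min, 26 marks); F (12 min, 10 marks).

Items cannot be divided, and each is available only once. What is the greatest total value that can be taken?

Check high-value combinations within 16 min:
- A+E: time 8+8=16, value 18+26=44
- D: time 9, value 43
- B: time 9, value 37
- E: time 8, value 26
Best: 44 marks.

44 marks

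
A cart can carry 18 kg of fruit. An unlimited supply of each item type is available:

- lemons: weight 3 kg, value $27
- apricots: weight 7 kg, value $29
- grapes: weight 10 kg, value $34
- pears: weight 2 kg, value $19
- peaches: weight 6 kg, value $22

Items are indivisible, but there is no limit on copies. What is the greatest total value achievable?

$171

Best value-per-unit is pears at 19/2, and filling with it alone uses weight 9×2=18. No mix of the others beats 9×19 = 171.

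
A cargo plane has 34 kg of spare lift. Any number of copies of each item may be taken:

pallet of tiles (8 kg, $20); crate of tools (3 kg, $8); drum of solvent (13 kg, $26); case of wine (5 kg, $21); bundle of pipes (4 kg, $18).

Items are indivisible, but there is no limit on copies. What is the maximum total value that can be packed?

Best value-per-unit is bundle of pipes at 18/4; filling with it alone gives 8×18 = 144.
Optimal mix: 2×case of wine + 6×bundle of pipes → weight 34, value 150.

$150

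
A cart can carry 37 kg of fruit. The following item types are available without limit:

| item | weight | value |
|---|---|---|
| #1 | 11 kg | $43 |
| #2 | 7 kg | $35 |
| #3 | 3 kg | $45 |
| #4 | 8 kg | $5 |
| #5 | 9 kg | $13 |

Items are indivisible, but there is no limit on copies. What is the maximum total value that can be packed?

$540

Best value-per-unit is #3 at 45/3, and filling with it alone uses weight 12×3=36. No mix of the others beats 12×45 = 540.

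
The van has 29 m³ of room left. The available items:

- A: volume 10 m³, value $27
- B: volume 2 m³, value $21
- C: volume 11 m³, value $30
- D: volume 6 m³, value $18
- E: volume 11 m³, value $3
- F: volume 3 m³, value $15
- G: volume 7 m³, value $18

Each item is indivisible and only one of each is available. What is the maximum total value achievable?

This is a 0/1 knapsack; check combinations near the capacity.
- B+C+D+F+G: volume 2+11+6+3+7=29, value 21+30+18+15+18=102
- A+B+D+F+G: volume 10+2+6+3+7=28, value 27+21+18+15+18=99
- A+B+C+D: volume 10+2+11+6=29, value 27+21+30+18=96
Best: $102.

$102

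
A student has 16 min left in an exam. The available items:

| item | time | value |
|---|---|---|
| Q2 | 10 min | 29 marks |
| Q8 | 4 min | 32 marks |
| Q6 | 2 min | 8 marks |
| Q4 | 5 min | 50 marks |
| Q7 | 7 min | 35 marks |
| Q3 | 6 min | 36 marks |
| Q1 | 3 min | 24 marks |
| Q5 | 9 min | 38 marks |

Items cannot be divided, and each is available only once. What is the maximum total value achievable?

118 marks

Check high-value combinations within 16 min:
- Q8+Q4+Q3: time 4+5+6=15, value 32+50+36=118
- Q6+Q4+Q3+Q1: time 2+5+6+3=16, value 8+50+36+24=118
- Q8+Q4+Q7: time 4+5+7=16, value 32+50+35=117
- Q8+Q6+Q4+Q1: time 4+2+5+3=14, value 32+8+50+24=114
Best: 118 marks.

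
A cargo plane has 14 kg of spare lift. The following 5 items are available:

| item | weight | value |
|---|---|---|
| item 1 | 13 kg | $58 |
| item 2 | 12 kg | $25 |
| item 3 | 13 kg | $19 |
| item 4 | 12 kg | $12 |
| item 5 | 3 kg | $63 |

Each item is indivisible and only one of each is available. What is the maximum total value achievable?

$63

Check high-value combinations within 14 kg:
- item 5: weight 3, value 63
- item 1: weight 13, value 58
- item 2: weight 12, value 25
- item 3: weight 13, value 19
Best: $63.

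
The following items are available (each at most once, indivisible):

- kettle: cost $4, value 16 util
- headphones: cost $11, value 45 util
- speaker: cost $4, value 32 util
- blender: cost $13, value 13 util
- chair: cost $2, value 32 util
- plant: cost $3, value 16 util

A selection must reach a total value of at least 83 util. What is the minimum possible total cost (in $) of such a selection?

Subsets with value ≥ 83, sorted by total cost:
- kettle+speaker+chair+plant: cost 13, value 96
- headphones+chair+plant: cost 16, value 93
- headphones+speaker+chair: cost 17, value 109
Minimum cost: 13 $.

13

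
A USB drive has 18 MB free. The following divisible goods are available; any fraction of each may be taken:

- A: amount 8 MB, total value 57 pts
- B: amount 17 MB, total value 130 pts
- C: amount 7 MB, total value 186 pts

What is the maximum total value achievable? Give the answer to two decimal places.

Take in order of value per unit:
- C (186/7 per unit): all 7 → value 186, running total 186.00
- B (130/17 per unit): 11 of 17 → value 11×130/17 = 84.1176, running total 270.12
Total 270.12.

270.12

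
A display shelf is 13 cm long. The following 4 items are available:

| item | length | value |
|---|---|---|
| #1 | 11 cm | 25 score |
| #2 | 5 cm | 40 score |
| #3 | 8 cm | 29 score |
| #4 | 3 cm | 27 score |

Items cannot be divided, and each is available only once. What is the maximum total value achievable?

69 score

Check high-value combinations within 13 cm:
- #2+#3: length 5+8=13, value 40+29=69
- #2+#4: length 5+3=8, value 40+27=67
- #3+#4: length 8+3=11, value 29+27=56
- #2: length 5, value 40
Best: 69 score.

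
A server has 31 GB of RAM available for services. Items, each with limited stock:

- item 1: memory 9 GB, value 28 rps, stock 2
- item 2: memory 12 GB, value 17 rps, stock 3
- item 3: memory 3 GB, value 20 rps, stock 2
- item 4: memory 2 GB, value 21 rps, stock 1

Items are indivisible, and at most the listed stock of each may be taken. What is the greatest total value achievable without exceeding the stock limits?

117 rps

Best selections within memory 31 and stock limits:
- 2×item 1 + 2×item 3 + 1×item 4: memory 26, value 117
- 1×item 1 + 1×item 2 + 2×item 3 + 1×item 4: memory 29, value 106
Best: 117 rps.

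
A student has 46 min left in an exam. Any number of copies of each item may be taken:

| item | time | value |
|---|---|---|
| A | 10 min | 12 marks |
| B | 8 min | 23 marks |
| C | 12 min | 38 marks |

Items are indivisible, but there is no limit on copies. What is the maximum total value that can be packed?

Best value-per-unit is C at 38/12; filling with it alone gives 3×38 = 114.
Optimal mix: 1×B + 3×C → time 44, value 137.

137 marks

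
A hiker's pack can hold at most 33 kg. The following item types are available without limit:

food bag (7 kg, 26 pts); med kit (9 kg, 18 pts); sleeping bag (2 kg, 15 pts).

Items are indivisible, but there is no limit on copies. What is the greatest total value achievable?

Best value-per-unit is sleeping bag at 15/2, and filling with it alone uses weight 16×2=32. No mix of the others beats 16×15 = 240.

240 pts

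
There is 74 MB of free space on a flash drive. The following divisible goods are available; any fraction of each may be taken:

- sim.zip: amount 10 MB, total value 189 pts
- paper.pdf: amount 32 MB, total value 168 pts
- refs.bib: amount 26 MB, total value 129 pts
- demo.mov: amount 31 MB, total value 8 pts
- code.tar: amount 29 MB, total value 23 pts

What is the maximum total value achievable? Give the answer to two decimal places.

Take in order of value per unit:
- sim.zip (189/10 per unit): all 10 → value 189, running total 189.00
- paper.pdf (168/32 per unit): all 32 → value 168, running total 357.00
- refs.bib (129/26 per unit): all 26 → value 129, running total 486.00
- code.tar (23/29 per unit): 6 of 29 → value 6×23/29 = 4.7586, running total 490.76
Total 490.76.

490.76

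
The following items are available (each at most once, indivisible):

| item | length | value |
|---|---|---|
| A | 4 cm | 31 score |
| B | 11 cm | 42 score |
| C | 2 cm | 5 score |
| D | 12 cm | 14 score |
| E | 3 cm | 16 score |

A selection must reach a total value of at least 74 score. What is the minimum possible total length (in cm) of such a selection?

17

Subsets with value ≥ 74, sorted by total length:
- A+B+C: length 17, value 78
- A+B+E: length 18, value 89
- A+B+C+E: length 20, value 94
Minimum length: 17 cm.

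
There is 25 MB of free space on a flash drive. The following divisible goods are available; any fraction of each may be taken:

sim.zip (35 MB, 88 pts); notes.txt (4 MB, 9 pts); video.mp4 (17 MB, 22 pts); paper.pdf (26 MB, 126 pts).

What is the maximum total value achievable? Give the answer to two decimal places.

121.15

Take in order of value per unit:
- paper.pdf (126/26 per unit): 25 of 26 → value 25×126/26 = 121.1538, running total 121.15
Total 121.15.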